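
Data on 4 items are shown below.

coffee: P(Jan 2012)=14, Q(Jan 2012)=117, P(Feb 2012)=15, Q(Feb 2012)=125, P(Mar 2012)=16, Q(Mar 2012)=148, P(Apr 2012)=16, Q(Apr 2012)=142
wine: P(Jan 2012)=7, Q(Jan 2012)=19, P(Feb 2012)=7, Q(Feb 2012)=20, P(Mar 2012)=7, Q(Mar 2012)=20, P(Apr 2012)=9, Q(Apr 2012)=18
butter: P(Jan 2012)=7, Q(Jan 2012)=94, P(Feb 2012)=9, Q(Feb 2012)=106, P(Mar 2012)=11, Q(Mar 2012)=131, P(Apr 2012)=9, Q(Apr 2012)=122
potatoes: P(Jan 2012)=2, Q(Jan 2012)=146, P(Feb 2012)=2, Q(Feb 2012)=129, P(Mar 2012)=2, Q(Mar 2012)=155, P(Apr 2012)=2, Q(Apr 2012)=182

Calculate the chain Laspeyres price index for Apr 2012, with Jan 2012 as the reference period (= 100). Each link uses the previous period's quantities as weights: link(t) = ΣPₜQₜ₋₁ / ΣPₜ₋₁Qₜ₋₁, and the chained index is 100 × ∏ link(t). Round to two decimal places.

116.42

Link Jan 2012→Feb 2012:
ΣP(Feb 2012)Q(Jan 2012) = 15×117 + 7×19 + 9×94 + 2×146 = 1755 + 133 + 846 + 292 = 3026
ΣP(Jan 2012)Q(Jan 2012) = 14×117 + 7×19 + 7×94 + 2×146 = 1638 + 133 + 658 + 292 = 2721
link = 3026/2721 = 1.112091
Link Feb 2012→Mar 2012:
ΣP(Mar 2012)Q(Feb 2012) = 16×125 + 7×20 + 11×106 + 2×129 = 2000 + 140 + 1166 + 258 = 3564
ΣP(Feb 2012)Q(Feb 2012) = 15×125 + 7×20 + 9×106 + 2×129 = 1875 + 140 + 954 + 258 = 3227
link = 3564/3227 = 1.104431
Link Mar 2012→Apr 2012:
ΣP(Apr 2012)Q(Mar 2012) = 16×148 + 9×20 + 9×131 + 2×155 = 2368 + 180 + 1179 + 310 = 4037
ΣP(Mar 2012)Q(Mar 2012) = 16×148 + 7×20 + 11×131 + 2×155 = 2368 + 140 + 1441 + 310 = 4259
link = 4037/4259 = 0.947875
Chained index = 100 × 1.112091 × 1.104431 × 0.947875 = 116.4207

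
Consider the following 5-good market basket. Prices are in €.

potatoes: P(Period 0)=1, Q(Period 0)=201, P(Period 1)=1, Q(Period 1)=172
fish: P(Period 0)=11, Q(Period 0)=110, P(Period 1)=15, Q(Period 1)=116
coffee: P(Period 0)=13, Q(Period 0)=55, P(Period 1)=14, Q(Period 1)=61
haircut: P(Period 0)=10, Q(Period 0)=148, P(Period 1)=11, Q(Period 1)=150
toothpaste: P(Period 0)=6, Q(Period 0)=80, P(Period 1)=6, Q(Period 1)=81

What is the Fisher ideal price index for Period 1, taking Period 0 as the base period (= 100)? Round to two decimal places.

Laspeyres component (base-period weights):
ΣP(Period 1)Q(Period 0) = 1×201 + 15×110 + 14×55 + 11×148 + 6×80 = 201 + 1650 + 770 + 1628 + 480 = 4729
ΣP(Period 0)Q(Period 0) = 1×201 + 11×110 + 13×55 + 10×148 + 6×80 = 201 + 1210 + 715 + 1480 + 480 = 4086
L = 4729 / 4086 × 100 = 115.7367
Paasche component (current-period weights):
ΣP(Period 1)Q(Period 1) = 1×172 + 15×116 + 14×61 + 11×150 + 6×81 = 172 + 1740 + 854 + 1650 + 486 = 4902
ΣP(Period 0)Q(Period 1) = 1×172 + 11×116 + 13×61 + 10×150 + 6×81 = 172 + 1276 + 793 + 1500 + 486 = 4227
P = 4902 / 4227 × 100 = 115.9688
Fisher = √(L × P) = √(115.7367 × 115.9688) = 115.8527

115.85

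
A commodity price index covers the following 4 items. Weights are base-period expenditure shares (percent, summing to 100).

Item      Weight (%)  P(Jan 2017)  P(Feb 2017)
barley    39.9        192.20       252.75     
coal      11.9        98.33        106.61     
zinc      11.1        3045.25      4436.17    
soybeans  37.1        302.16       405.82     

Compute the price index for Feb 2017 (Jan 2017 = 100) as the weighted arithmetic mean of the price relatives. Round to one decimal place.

barley: 39.9 × (252.75/192.20) = 39.9 × 1.315036 = 52.4700
coal: 11.9 × (106.61/98.33) = 11.9 × 1.084206 = 12.9021
zinc: 11.1 × (4436.17/3045.25) = 11.1 × 1.456751 = 16.1699
soybeans: 37.1 × (405.82/302.16) = 37.1 × 1.343063 = 49.8276
Index = Σ wᵢ·(p₁ᵢ/p₀ᵢ) = 52.4700 + 12.9021 + 16.1699 + 49.8276 = 131.3696

131.4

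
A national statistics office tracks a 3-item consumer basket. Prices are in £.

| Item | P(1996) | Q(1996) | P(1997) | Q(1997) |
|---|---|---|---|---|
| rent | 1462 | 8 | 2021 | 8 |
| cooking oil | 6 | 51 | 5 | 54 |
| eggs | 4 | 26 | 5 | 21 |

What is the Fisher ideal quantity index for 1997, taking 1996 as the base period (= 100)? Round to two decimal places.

Laspeyres component (base-period weights):
ΣP(1996)Q(1997) = 1462×8 + 6×54 + 4×21 = 11696 + 324 + 84 = 12104
ΣP(1996)Q(1996) = 1462×8 + 6×51 + 4×26 = 11696 + 306 + 104 = 12106
L = 12104 / 12106 × 100 = 99.9835
Paasche component (current-period weights):
ΣP(1997)Q(1997) = 2021×8 + 5×54 + 5×21 = 16168 + 270 + 105 = 16543
ΣP(1997)Q(1996) = 2021×8 + 5×51 + 5×26 = 16168 + 255 + 130 = 16553
P = 16543 / 16553 × 100 = 99.9396
Fisher = √(L × P) = √(99.9835 × 99.9396) = 99.9615

99.96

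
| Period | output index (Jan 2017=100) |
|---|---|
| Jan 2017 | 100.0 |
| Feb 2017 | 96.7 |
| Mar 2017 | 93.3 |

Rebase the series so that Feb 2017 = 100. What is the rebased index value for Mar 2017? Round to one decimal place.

96.5

Rebased(Mar 2017) = 93.3 / 96.7 × 100 = 96.4840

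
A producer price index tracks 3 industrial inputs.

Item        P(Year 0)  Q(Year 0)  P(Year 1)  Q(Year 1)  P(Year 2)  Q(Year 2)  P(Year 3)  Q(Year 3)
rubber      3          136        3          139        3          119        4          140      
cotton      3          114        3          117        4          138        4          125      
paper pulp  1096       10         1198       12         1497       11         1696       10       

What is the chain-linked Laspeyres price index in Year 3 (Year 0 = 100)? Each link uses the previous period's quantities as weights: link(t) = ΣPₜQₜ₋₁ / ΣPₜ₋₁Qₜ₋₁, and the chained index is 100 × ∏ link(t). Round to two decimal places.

Link Year 0→Year 1:
ΣP(Year 1)Q(Year 0) = 3×136 + 3×114 + 1198×10 = 408 + 342 + 11980 = 12730
ΣP(Year 0)Q(Year 0) = 3×136 + 3×114 + 1096×10 = 408 + 342 + 10960 = 11710
link = 12730/11710 = 1.087105
Link Year 1→Year 2:
ΣP(Year 2)Q(Year 1) = 3×139 + 4×117 + 1497×12 = 417 + 468 + 17964 = 18849
ΣP(Year 1)Q(Year 1) = 3×139 + 3×117 + 1198×12 = 417 + 351 + 14376 = 15144
link = 18849/15144 = 1.244651
Link Year 2→Year 3:
ΣP(Year 3)Q(Year 2) = 4×119 + 4×138 + 1696×11 = 476 + 552 + 18656 = 19684
ΣP(Year 2)Q(Year 2) = 3×119 + 4×138 + 1497×11 = 357 + 552 + 16467 = 17376
link = 19684/17376 = 1.132827
Chained index = 100 × 1.087105 × 1.244651 × 1.132827 = 153.2790

153.28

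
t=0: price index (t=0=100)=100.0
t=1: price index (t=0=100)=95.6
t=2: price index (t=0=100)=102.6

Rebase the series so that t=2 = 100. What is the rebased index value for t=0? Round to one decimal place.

Rebased(t=0) = 100.0 / 102.6 × 100 = 97.4659

97.5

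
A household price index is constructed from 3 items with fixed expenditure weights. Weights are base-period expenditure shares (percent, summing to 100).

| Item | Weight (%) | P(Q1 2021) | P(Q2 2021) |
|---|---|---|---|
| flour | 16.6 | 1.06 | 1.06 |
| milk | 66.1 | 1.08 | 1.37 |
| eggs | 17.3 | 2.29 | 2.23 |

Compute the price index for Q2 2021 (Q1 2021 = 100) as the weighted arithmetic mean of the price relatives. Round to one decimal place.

flour: 16.6 × (1.06/1.06) = 16.6 × 1.000000 = 16.6000
milk: 66.1 × (1.37/1.08) = 66.1 × 1.268519 = 83.8491
eggs: 17.3 × (2.23/2.29) = 17.3 × 0.973799 = 16.8467
Index = Σ wᵢ·(p₁ᵢ/p₀ᵢ) = 16.6000 + 83.8491 + 16.8467 = 117.2958

117.3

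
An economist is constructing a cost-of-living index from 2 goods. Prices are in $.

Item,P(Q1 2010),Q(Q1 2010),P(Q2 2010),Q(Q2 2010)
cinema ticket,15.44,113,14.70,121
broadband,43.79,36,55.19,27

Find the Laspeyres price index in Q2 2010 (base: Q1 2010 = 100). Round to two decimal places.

109.84

Laspeyres price index uses base-period quantities as weights.
ΣP(Q2 2010)·Q(Q1 2010) = 14.70×113 + 55.19×36 = 1661.1 + 1986.84 = 3647.94
ΣP(Q1 2010)·Q(Q1 2010) = 15.44×113 + 43.79×36 = 1744.72 + 1576.44 = 3321.16
Index = 3647.94 / 3321.16 × 100 = 109.8393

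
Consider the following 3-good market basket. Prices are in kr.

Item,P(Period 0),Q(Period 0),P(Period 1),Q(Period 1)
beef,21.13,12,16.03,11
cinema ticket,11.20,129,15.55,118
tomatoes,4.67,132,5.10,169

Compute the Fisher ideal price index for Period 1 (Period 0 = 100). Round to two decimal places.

123.33

Laspeyres component (base-period weights):
ΣP(Period 1)Q(Period 0) = 16.03×12 + 15.55×129 + 5.10×132 = 192.36 + 2005.95 + 673.2 = 2871.51
ΣP(Period 0)Q(Period 0) = 21.13×12 + 11.20×129 + 4.67×132 = 253.56 + 1444.8 + 616.44 = 2314.8
L = 2871.51 / 2314.8 × 100 = 124.0500
Paasche component (current-period weights):
ΣP(Period 1)Q(Period 1) = 16.03×11 + 15.55×118 + 5.10×169 = 176.33 + 1834.9 + 861.9 = 2873.13
ΣP(Period 0)Q(Period 1) = 21.13×11 + 11.20×118 + 4.67×169 = 232.43 + 1321.6 + 789.23 = 2343.26
P = 2873.13 / 2343.26 × 100 = 122.6125
Fisher = √(L × P) = √(124.0500 × 122.6125) = 123.3292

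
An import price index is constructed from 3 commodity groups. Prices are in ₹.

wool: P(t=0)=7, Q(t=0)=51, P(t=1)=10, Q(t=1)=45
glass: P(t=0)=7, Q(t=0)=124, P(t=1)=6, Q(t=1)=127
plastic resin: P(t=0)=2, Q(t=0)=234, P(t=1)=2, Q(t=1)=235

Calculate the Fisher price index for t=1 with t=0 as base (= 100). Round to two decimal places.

Laspeyres component (base-period weights):
ΣP(t=1)Q(t=0) = 10×51 + 6×124 + 2×234 = 510 + 744 + 468 = 1722
ΣP(t=0)Q(t=0) = 7×51 + 7×124 + 2×234 = 357 + 868 + 468 = 1693
L = 1722 / 1693 × 100 = 101.7129
Paasche component (current-period weights):
ΣP(t=1)Q(t=1) = 10×45 + 6×127 + 2×235 = 450 + 762 + 470 = 1682
ΣP(t=0)Q(t=1) = 7×45 + 7×127 + 2×235 = 315 + 889 + 470 = 1674
P = 1682 / 1674 × 100 = 100.4779
Fisher = √(L × P) = √(101.7129 × 100.4779) = 101.0935

101.09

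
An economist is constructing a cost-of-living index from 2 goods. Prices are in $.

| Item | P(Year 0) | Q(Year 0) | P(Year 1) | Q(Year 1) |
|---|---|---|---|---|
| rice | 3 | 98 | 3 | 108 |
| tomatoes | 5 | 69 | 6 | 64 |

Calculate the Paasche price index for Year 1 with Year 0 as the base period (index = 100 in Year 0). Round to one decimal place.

109.9

Paasche price index uses current-period quantities as weights.
ΣP(Year 1)·Q(Year 1) = 3×108 + 6×64 = 324 + 384 = 708
ΣP(Year 0)·Q(Year 1) = 3×108 + 5×64 = 324 + 320 = 644
Index = 708 / 644 × 100 = 109.9379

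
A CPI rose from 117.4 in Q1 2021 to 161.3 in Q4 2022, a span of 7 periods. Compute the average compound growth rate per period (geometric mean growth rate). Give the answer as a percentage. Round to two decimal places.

Growth factor = (161.3/117.4)^(1/7) = (1.373935)^(1/7) = 1.046428
Growth rate = 1.046428 − 1 = 0.046428 = 4.6428%

4.64%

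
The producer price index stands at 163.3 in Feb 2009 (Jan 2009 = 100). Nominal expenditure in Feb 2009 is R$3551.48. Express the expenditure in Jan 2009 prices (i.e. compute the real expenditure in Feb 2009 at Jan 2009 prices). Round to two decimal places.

2174.82

Real = Nominal ÷ (Index/100) = 3551.48 ÷ (163.3/100)
     = 3551.48 ÷ 1.633 = 2174.8194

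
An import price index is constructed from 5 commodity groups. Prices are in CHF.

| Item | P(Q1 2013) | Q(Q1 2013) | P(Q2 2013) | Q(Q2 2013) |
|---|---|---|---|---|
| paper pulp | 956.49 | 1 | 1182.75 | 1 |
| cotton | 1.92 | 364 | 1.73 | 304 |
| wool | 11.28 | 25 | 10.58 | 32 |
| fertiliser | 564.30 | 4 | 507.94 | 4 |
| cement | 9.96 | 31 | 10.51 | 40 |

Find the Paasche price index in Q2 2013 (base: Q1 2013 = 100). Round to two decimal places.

98.74

Paasche price index uses current-period quantities as weights.
ΣP(Q2 2013)·Q(Q2 2013) = 1182.75×1 + 1.73×304 + 10.58×32 + 507.94×4 + 10.51×40 = 1182.75 + 525.92 + 338.56 + 2031.76 + 420.4 = 4499.39
ΣP(Q1 2013)·Q(Q2 2013) = 956.49×1 + 1.92×304 + 11.28×32 + 564.30×4 + 9.96×40 = 956.49 + 583.68 + 360.96 + 2257.2 + 398.4 = 4556.73
Index = 4499.39 / 4556.73 × 100 = 98.7416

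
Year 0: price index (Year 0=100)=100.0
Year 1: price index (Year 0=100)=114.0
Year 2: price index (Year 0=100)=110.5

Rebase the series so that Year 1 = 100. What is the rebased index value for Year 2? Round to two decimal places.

Rebased(Year 2) = 110.5 / 114.0 × 100 = 96.9298

96.93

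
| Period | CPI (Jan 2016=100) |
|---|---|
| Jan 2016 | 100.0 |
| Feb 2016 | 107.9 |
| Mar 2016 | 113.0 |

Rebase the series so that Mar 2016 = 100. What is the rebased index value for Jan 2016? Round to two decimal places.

Rebased(Jan 2016) = 100.0 / 113.0 × 100 = 88.4956

88.50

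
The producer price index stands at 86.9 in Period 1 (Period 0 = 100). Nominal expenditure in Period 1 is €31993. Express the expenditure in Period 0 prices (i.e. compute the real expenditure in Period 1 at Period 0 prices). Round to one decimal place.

36815.9

Real = Nominal ÷ (Index/100) = 31993 ÷ (86.9/100)
     = 31993 ÷ 0.869 = 36815.8803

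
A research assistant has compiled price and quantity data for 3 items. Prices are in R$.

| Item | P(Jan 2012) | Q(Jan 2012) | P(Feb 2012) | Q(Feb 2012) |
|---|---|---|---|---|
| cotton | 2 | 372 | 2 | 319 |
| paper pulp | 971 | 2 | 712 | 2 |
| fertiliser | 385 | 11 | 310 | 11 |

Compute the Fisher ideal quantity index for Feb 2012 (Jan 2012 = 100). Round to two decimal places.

98.28

Laspeyres component (base-period weights):
ΣP(Jan 2012)Q(Feb 2012) = 2×319 + 971×2 + 385×11 = 638 + 1942 + 4235 = 6815
ΣP(Jan 2012)Q(Jan 2012) = 2×372 + 971×2 + 385×11 = 744 + 1942 + 4235 = 6921
L = 6815 / 6921 × 100 = 98.4684
Paasche component (current-period weights):
ΣP(Feb 2012)Q(Feb 2012) = 2×319 + 712×2 + 310×11 = 638 + 1424 + 3410 = 5472
ΣP(Feb 2012)Q(Jan 2012) = 2×372 + 712×2 + 310×11 = 744 + 1424 + 3410 = 5578
P = 5472 / 5578 × 100 = 98.0997
Fisher = √(L × P) = √(98.4684 × 98.0997) = 98.2839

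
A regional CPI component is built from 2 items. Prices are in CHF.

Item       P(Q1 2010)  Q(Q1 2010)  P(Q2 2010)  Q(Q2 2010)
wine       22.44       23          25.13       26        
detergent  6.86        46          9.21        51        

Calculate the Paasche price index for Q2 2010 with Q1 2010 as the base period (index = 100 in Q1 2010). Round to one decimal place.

Paasche price index uses current-period quantities as weights.
ΣP(Q2 2010)·Q(Q2 2010) = 25.13×26 + 9.21×51 = 653.38 + 469.71 = 1123.09
ΣP(Q1 2010)·Q(Q2 2010) = 22.44×26 + 6.86×51 = 583.44 + 349.86 = 933.3
Index = 1123.09 / 933.3 × 100 = 120.3354

120.3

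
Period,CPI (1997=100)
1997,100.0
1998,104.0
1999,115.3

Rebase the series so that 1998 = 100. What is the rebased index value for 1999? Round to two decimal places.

Rebased(1999) = 115.3 / 104.0 × 100 = 110.8654

110.87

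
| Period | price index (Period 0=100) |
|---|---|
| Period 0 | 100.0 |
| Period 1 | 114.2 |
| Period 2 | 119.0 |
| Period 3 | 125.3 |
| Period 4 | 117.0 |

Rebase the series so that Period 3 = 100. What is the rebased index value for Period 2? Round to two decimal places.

94.97

Rebased(Period 2) = 119.0 / 125.3 × 100 = 94.9721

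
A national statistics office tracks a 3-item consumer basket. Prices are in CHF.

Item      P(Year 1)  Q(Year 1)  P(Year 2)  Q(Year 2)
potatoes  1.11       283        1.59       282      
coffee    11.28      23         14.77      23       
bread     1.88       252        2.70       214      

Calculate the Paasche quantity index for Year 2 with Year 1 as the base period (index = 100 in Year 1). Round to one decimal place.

92.9

Paasche quantity index uses current-period prices as weights.
ΣP(Year 2)·Q(Year 2) = 1.59×282 + 14.77×23 + 2.70×214 = 448.38 + 339.71 + 577.8 = 1365.89
ΣP(Year 2)·Q(Year 1) = 1.59×283 + 14.77×23 + 2.70×252 = 449.97 + 339.71 + 680.4 = 1470.08
Index = 1365.89 / 1470.08 × 100 = 92.9126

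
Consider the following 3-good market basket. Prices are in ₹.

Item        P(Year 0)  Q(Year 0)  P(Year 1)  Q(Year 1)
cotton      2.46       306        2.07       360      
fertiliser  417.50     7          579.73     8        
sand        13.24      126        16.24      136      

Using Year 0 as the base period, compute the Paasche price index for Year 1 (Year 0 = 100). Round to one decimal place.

Paasche price index uses current-period quantities as weights.
ΣP(Year 1)·Q(Year 1) = 2.07×360 + 579.73×8 + 16.24×136 = 745.2 + 4637.84 + 2208.64 = 7591.68
ΣP(Year 0)·Q(Year 1) = 2.46×360 + 417.50×8 + 13.24×136 = 885.6 + 3340 + 1800.64 = 6026.24
Index = 7591.68 / 6026.24 × 100 = 125.9771

126.0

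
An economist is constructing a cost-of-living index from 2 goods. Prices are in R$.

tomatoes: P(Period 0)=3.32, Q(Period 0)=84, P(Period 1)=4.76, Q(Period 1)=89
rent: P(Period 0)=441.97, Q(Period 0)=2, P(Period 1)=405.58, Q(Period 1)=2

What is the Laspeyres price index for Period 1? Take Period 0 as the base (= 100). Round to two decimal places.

Laspeyres price index uses base-period quantities as weights.
ΣP(Period 1)·Q(Period 0) = 4.76×84 + 405.58×2 = 399.84 + 811.16 = 1211
ΣP(Period 0)·Q(Period 0) = 3.32×84 + 441.97×2 = 278.88 + 883.94 = 1162.82
Index = 1211 / 1162.82 × 100 = 104.1434

104.14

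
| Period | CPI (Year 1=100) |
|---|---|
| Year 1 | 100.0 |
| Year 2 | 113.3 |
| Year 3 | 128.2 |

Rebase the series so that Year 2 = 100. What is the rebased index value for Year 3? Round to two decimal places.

Rebased(Year 3) = 128.2 / 113.3 × 100 = 113.1509

113.15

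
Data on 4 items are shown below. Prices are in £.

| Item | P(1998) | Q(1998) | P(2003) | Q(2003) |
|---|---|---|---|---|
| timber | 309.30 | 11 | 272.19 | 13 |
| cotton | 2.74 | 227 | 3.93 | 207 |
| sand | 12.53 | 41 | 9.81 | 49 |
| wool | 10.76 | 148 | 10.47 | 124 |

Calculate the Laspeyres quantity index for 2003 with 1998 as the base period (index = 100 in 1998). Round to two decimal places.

106.62

Laspeyres quantity index uses base-period prices as weights.
ΣP(1998)·Q(2003) = 309.30×13 + 2.74×207 + 12.53×49 + 10.76×124 = 4020.9 + 567.18 + 613.97 + 1334.24 = 6536.29
ΣP(1998)·Q(1998) = 309.30×11 + 2.74×227 + 12.53×41 + 10.76×148 = 3402.3 + 621.98 + 513.73 + 1592.48 = 6130.49
Index = 6536.29 / 6130.49 × 100 = 106.6194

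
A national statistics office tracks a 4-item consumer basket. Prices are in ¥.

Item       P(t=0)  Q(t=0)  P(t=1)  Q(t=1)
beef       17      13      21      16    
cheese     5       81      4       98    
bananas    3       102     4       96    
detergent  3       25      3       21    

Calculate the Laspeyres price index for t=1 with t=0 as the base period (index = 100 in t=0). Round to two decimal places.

107.25

Laspeyres price index uses base-period quantities as weights.
ΣP(t=1)·Q(t=0) = 21×13 + 4×81 + 4×102 + 3×25 = 273 + 324 + 408 + 75 = 1080
ΣP(t=0)·Q(t=0) = 17×13 + 5×81 + 3×102 + 3×25 = 221 + 405 + 306 + 75 = 1007
Index = 1080 / 1007 × 100 = 107.2493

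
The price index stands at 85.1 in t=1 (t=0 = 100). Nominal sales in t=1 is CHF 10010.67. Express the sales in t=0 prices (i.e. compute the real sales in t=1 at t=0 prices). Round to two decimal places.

Real = Nominal ÷ (Index/100) = 10010.67 ÷ (85.1/100)
     = 10010.67 ÷ 0.851 = 11763.4195

11763.42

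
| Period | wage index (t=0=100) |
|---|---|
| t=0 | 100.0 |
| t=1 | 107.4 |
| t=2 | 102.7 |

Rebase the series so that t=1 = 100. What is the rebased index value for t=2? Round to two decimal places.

95.62

Rebased(t=2) = 102.7 / 107.4 × 100 = 95.6238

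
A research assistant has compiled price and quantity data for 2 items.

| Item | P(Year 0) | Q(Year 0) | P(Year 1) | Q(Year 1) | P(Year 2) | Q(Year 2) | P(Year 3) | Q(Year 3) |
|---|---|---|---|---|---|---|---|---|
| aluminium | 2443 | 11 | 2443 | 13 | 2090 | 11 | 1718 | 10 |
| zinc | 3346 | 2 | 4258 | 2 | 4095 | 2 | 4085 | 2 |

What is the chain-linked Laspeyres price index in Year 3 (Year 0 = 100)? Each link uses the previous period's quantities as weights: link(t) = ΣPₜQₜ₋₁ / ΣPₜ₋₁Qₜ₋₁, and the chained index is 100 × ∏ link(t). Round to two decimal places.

80.36

Link Year 0→Year 1:
ΣP(Year 1)Q(Year 0) = 2443×11 + 4258×2 = 26873 + 8516 = 35389
ΣP(Year 0)Q(Year 0) = 2443×11 + 3346×2 = 26873 + 6692 = 33565
link = 35389/33565 = 1.054342
Link Year 1→Year 2:
ΣP(Year 2)Q(Year 1) = 2090×13 + 4095×2 = 27170 + 8190 = 35360
ΣP(Year 1)Q(Year 1) = 2443×13 + 4258×2 = 31759 + 8516 = 40275
link = 35360/40275 = 0.877964
Link Year 2→Year 3:
ΣP(Year 3)Q(Year 2) = 1718×11 + 4085×2 = 18898 + 8170 = 27068
ΣP(Year 2)Q(Year 2) = 2090×11 + 4095×2 = 22990 + 8190 = 31180
link = 27068/31180 = 0.868121
Chained index = 100 × 1.054342 × 0.877964 × 0.868121 = 80.3597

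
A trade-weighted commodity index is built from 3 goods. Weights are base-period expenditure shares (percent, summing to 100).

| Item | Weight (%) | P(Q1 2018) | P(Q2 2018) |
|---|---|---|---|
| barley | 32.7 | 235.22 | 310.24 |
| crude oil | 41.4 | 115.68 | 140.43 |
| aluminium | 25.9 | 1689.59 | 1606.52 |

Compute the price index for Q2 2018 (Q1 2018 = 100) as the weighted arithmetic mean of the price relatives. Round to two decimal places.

118.01

barley: 32.7 × (310.24/235.22) = 32.7 × 1.318935 = 43.1292
crude oil: 41.4 × (140.43/115.68) = 41.4 × 1.213952 = 50.2576
aluminium: 25.9 × (1606.52/1689.59) = 25.9 × 0.950834 = 24.6266
Index = Σ wᵢ·(p₁ᵢ/p₀ᵢ) = 43.1292 + 50.2576 + 24.6266 = 118.0134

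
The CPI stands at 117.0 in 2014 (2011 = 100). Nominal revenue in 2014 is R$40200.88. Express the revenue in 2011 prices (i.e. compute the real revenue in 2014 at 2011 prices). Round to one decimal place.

34359.7

Real = Nominal ÷ (Index/100) = 40200.88 ÷ (117.0/100)
     = 40200.88 ÷ 1.170 = 34359.7265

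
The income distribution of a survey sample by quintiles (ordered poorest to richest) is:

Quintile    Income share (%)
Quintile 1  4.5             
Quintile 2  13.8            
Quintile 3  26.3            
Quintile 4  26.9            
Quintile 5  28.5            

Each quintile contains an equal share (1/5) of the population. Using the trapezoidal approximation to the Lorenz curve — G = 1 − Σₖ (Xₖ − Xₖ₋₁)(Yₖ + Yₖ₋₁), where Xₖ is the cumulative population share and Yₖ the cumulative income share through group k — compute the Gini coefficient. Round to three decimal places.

Cumulative income shares Yₖ: 0.0450, 0.1830, 0.4460, 0.7150, 1.0000
Σ (Xₖ−Xₖ₋₁)(Yₖ+Yₖ₋₁) = (1/5)(0.0450+0.0000) + (1/5)(0.1830+0.0450) + (1/5)(0.4460+0.1830) + (1/5)(0.7150+0.4460) + (1/5)(1.0000+0.7150)
  = 0.0090 + 0.0456 + 0.1258 + 0.2322 + 0.3430 = 0.7556
G = 1 − 0.7556 = 0.2444

0.244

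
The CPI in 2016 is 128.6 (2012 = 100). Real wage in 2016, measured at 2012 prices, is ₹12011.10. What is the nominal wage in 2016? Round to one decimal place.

15446.3

Nominal = Real × (Index/100) = 12011.10 × (128.6/100)
        = 12011.10 × 1.286 = 15446.2746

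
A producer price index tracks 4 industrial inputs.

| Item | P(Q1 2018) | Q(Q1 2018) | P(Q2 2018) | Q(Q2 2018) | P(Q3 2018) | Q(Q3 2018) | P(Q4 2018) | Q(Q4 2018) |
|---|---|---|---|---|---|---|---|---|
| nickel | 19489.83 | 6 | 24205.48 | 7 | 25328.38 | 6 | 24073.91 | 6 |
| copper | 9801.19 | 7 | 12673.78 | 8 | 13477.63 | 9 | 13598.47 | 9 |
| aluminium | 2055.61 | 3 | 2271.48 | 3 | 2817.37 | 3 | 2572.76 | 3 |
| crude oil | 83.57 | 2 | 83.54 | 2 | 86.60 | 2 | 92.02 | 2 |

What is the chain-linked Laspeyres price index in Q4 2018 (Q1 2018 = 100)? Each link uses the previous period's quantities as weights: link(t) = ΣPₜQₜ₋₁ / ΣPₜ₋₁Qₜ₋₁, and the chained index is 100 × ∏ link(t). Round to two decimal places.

129.39

Link Q1 2018→Q2 2018:
ΣP(Q2 2018)Q(Q1 2018) = 24205.48×6 + 12673.78×7 + 2271.48×3 + 83.54×2 = 145232.88 + 88716.46 + 6814.44 + 167.08 = 240930.86
ΣP(Q1 2018)Q(Q1 2018) = 19489.83×6 + 9801.19×7 + 2055.61×3 + 83.57×2 = 116938.98 + 68608.33 + 6166.83 + 167.14 = 191881.28
link = 240930.86/191881.28 = 1.255625
Link Q2 2018→Q3 2018:
ΣP(Q3 2018)Q(Q2 2018) = 25328.38×7 + 13477.63×8 + 2817.37×3 + 86.60×2 = 177298.66 + 107821.04 + 8452.11 + 173.2 = 293745.01
ΣP(Q2 2018)Q(Q2 2018) = 24205.48×7 + 12673.78×8 + 2271.48×3 + 83.54×2 = 169438.36 + 101390.24 + 6814.44 + 167.08 = 277810.12
link = 293745.01/277810.12 = 1.057359
Link Q3 2018→Q4 2018:
ΣP(Q4 2018)Q(Q3 2018) = 24073.91×6 + 13598.47×9 + 2572.76×3 + 92.02×2 = 144443.46 + 122386.23 + 7718.28 + 184.04 = 274732.01
ΣP(Q3 2018)Q(Q3 2018) = 25328.38×6 + 13477.63×9 + 2817.37×3 + 86.60×2 = 151970.28 + 121298.67 + 8452.11 + 173.2 = 281894.26
link = 274732.01/281894.26 = 0.974592
Chained index = 100 × 1.255625 × 1.057359 × 0.974592 = 129.3914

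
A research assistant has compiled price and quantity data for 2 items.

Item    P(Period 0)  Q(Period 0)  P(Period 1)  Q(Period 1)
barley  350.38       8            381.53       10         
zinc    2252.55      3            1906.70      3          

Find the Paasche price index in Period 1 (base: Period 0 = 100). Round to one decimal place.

92.9

Paasche price index uses current-period quantities as weights.
ΣP(Period 1)·Q(Period 1) = 381.53×10 + 1906.70×3 = 3815.3 + 5720.1 = 9535.4
ΣP(Period 0)·Q(Period 1) = 350.38×10 + 2252.55×3 = 3503.8 + 6757.65 = 10261.45
Index = 9535.4 / 10261.45 × 100 = 92.9245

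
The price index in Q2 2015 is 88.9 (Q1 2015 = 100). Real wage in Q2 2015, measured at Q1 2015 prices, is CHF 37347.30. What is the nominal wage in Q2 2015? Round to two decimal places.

Nominal = Real × (Index/100) = 37347.30 × (88.9/100)
        = 37347.30 × 0.889 = 33201.7497

33201.75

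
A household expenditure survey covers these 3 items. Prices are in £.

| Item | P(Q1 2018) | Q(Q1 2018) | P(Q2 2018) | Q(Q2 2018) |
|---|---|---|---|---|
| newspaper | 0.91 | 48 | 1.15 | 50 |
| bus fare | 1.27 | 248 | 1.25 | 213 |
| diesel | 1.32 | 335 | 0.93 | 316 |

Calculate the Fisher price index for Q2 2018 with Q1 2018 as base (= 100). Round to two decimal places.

Laspeyres component (base-period weights):
ΣP(Q2 2018)Q(Q1 2018) = 1.15×48 + 1.25×248 + 0.93×335 = 55.2 + 310 + 311.55 = 676.75
ΣP(Q1 2018)Q(Q1 2018) = 0.91×48 + 1.27×248 + 1.32×335 = 43.68 + 314.96 + 442.2 = 800.84
L = 676.75 / 800.84 × 100 = 84.5050
Paasche component (current-period weights):
ΣP(Q2 2018)Q(Q2 2018) = 1.15×50 + 1.25×213 + 0.93×316 = 57.5 + 266.25 + 293.88 = 617.63
ΣP(Q1 2018)Q(Q2 2018) = 0.91×50 + 1.27×213 + 1.32×316 = 45.5 + 270.51 + 417.12 = 733.13
P = 617.63 / 733.13 × 100 = 84.2456
Fisher = √(L × P) = √(84.5050 × 84.2456) = 84.3752

84.38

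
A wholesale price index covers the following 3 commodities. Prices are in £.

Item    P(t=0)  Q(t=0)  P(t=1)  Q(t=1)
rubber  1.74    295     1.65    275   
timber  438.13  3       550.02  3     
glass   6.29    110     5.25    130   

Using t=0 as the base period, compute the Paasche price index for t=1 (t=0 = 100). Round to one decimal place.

Paasche price index uses current-period quantities as weights.
ΣP(t=1)·Q(t=1) = 1.65×275 + 550.02×3 + 5.25×130 = 453.75 + 1650.06 + 682.5 = 2786.31
ΣP(t=0)·Q(t=1) = 1.74×275 + 438.13×3 + 6.29×130 = 478.5 + 1314.39 + 817.7 = 2610.59
Index = 2786.31 / 2610.59 × 100 = 106.7310

106.7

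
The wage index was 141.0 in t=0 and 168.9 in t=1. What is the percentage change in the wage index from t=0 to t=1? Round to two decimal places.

19.79%

Change = (168.9 − 141.0) / 141.0 × 100
       = 27.9 / 141.0 × 100 = 19.7872%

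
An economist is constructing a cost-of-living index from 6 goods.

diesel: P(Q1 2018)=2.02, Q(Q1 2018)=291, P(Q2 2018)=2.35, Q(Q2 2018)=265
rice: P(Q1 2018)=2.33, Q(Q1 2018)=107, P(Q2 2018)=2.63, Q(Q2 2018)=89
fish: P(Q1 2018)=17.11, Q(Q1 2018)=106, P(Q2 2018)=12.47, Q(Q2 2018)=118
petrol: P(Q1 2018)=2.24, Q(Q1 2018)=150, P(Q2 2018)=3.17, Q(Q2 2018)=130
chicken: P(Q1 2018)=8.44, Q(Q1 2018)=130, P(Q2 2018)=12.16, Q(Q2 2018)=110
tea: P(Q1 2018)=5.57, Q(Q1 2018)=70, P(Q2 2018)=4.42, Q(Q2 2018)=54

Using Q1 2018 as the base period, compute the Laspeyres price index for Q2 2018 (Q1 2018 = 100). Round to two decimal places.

Laspeyres price index uses base-period quantities as weights.
ΣP(Q2 2018)·Q(Q1 2018) = 2.35×291 + 2.63×107 + 12.47×106 + 3.17×150 + 12.16×130 + 4.42×70 = 683.85 + 281.41 + 1321.82 + 475.5 + 1580.8 + 309.4 = 4652.78
ΣP(Q1 2018)·Q(Q1 2018) = 2.02×291 + 2.33×107 + 17.11×106 + 2.24×150 + 8.44×130 + 5.57×70 = 587.82 + 249.31 + 1813.66 + 336 + 1097.2 + 389.9 = 4473.89
Index = 4652.78 / 4473.89 × 100 = 103.9985

104.00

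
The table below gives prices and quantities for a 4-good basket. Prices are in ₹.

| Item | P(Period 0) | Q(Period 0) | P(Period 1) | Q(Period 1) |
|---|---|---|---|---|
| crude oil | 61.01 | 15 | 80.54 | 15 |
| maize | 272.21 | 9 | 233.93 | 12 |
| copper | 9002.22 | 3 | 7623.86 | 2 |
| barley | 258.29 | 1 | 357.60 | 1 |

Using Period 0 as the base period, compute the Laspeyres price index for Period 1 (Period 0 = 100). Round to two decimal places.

Laspeyres price index uses base-period quantities as weights.
ΣP(Period 1)·Q(Period 0) = 80.54×15 + 233.93×9 + 7623.86×3 + 357.60×1 = 1208.1 + 2105.37 + 22871.58 + 357.6 = 26542.65
ΣP(Period 0)·Q(Period 0) = 61.01×15 + 272.21×9 + 9002.22×3 + 258.29×1 = 915.15 + 2449.89 + 27006.66 + 258.29 = 30629.99
Index = 26542.65 / 30629.99 × 100 = 86.6558

86.66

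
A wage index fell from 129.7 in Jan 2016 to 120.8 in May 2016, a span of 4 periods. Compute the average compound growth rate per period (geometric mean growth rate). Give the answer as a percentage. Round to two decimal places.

Growth factor = (120.8/129.7)^(1/4) = (0.931380)^(1/4) = 0.982385
Growth rate = 0.982385 − 1 = -0.017615 = -1.7615%

-1.76%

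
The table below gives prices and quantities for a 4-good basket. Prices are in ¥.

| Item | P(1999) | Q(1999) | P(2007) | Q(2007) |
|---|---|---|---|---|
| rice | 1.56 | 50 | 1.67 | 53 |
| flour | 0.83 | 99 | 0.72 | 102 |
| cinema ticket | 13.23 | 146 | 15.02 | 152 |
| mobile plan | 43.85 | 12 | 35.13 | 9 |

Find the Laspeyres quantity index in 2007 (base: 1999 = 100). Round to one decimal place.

98.3

Laspeyres quantity index uses base-period prices as weights.
ΣP(1999)·Q(2007) = 1.56×53 + 0.83×102 + 13.23×152 + 43.85×9 = 82.68 + 84.66 + 2010.96 + 394.65 = 2572.95
ΣP(1999)·Q(1999) = 1.56×50 + 0.83×99 + 13.23×146 + 43.85×12 = 78 + 82.17 + 1931.58 + 526.2 = 2617.95
Index = 2572.95 / 2617.95 × 100 = 98.2811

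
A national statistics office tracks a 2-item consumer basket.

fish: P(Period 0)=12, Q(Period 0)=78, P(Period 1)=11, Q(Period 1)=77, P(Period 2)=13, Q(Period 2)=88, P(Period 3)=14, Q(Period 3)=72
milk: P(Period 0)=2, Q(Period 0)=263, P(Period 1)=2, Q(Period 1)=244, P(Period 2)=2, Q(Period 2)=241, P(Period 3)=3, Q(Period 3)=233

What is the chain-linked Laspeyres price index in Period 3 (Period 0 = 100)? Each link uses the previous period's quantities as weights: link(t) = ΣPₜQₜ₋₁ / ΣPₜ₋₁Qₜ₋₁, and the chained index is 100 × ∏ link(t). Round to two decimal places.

126.95

Link Period 0→Period 1:
ΣP(Period 1)Q(Period 0) = 11×78 + 2×263 = 858 + 526 = 1384
ΣP(Period 0)Q(Period 0) = 12×78 + 2×263 = 936 + 526 = 1462
link = 1384/1462 = 0.946648
Link Period 1→Period 2:
ΣP(Period 2)Q(Period 1) = 13×77 + 2×244 = 1001 + 488 = 1489
ΣP(Period 1)Q(Period 1) = 11×77 + 2×244 = 847 + 488 = 1335
link = 1489/1335 = 1.115356
Link Period 2→Period 3:
ΣP(Period 3)Q(Period 2) = 14×88 + 3×241 = 1232 + 723 = 1955
ΣP(Period 2)Q(Period 2) = 13×88 + 2×241 = 1144 + 482 = 1626
link = 1955/1626 = 1.202337
Chained index = 100 × 0.946648 × 1.115356 × 1.202337 = 126.9487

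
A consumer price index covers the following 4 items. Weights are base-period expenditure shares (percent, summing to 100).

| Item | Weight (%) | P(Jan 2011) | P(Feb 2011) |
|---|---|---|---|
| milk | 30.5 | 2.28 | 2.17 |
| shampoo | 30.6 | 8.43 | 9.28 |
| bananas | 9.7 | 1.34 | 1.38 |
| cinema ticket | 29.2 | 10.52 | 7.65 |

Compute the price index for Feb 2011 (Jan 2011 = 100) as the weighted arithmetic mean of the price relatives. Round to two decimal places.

93.94

milk: 30.5 × (2.17/2.28) = 30.5 × 0.951754 = 29.0285
shampoo: 30.6 × (9.28/8.43) = 30.6 × 1.100830 = 33.6854
bananas: 9.7 × (1.38/1.34) = 9.7 × 1.029851 = 9.9896
cinema ticket: 29.2 × (7.65/10.52) = 29.2 × 0.727186 = 21.2338
Index = Σ wᵢ·(p₁ᵢ/p₀ᵢ) = 29.0285 + 33.6854 + 9.9896 + 21.2338 = 93.9373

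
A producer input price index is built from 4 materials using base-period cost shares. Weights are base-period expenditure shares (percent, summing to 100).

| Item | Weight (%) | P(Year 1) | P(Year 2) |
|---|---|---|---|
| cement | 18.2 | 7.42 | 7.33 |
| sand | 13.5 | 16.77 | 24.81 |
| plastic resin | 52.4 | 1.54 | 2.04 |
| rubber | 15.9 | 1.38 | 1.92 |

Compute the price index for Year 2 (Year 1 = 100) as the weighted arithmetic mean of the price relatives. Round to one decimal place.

cement: 18.2 × (7.33/7.42) = 18.2 × 0.987871 = 17.9792
sand: 13.5 × (24.81/16.77) = 13.5 × 1.479428 = 19.9723
plastic resin: 52.4 × (2.04/1.54) = 52.4 × 1.324675 = 69.4130
rubber: 15.9 × (1.92/1.38) = 15.9 × 1.391304 = 22.1217
Index = Σ wᵢ·(p₁ᵢ/p₀ᵢ) = 17.9792 + 19.9723 + 69.4130 + 22.1217 = 129.4862

129.5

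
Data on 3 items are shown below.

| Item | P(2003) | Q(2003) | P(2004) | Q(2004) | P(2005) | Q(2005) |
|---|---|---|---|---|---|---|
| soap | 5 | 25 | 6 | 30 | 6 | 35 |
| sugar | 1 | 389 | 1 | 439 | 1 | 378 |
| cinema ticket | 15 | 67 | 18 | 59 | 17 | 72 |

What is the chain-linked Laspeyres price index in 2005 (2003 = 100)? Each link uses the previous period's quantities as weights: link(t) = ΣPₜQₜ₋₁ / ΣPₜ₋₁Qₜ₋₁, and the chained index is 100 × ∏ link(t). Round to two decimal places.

110.85

Link 2003→2004:
ΣP(2004)Q(2003) = 6×25 + 1×389 + 18×67 = 150 + 389 + 1206 = 1745
ΣP(2003)Q(2003) = 5×25 + 1×389 + 15×67 = 125 + 389 + 1005 = 1519
link = 1745/1519 = 1.148782
Link 2004→2005:
ΣP(2005)Q(2004) = 6×30 + 1×439 + 17×59 = 180 + 439 + 1003 = 1622
ΣP(2004)Q(2004) = 6×30 + 1×439 + 18×59 = 180 + 439 + 1062 = 1681
link = 1622/1681 = 0.964902
Chained index = 100 × 1.148782 × 0.964902 = 110.8462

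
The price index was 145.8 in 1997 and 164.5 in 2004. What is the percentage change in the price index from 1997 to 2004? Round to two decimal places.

12.83%

Change = (164.5 − 145.8) / 145.8 × 100
       = 18.7 / 145.8 × 100 = 12.8258%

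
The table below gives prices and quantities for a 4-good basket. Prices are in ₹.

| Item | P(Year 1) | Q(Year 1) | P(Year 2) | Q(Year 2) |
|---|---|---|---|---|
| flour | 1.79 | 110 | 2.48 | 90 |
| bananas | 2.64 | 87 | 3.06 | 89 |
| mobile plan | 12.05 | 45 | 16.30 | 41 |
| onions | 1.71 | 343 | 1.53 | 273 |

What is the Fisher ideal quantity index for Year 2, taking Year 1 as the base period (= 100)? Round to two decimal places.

Laspeyres component (base-period weights):
ΣP(Year 1)Q(Year 2) = 1.79×90 + 2.64×89 + 12.05×41 + 1.71×273 = 161.1 + 234.96 + 494.05 + 466.83 = 1356.94
ΣP(Year 1)Q(Year 1) = 1.79×110 + 2.64×87 + 12.05×45 + 1.71×343 = 196.9 + 229.68 + 542.25 + 586.53 = 1555.36
L = 1356.94 / 1555.36 × 100 = 87.2428
Paasche component (current-period weights):
ΣP(Year 2)Q(Year 2) = 2.48×90 + 3.06×89 + 16.30×41 + 1.53×273 = 223.2 + 272.34 + 668.3 + 417.69 = 1581.53
ΣP(Year 2)Q(Year 1) = 2.48×110 + 3.06×87 + 16.30×45 + 1.53×343 = 272.8 + 266.22 + 733.5 + 524.79 = 1797.31
P = 1581.53 / 1797.31 × 100 = 87.9943
Fisher = √(L × P) = √(87.2428 × 87.9943) = 87.6177

87.62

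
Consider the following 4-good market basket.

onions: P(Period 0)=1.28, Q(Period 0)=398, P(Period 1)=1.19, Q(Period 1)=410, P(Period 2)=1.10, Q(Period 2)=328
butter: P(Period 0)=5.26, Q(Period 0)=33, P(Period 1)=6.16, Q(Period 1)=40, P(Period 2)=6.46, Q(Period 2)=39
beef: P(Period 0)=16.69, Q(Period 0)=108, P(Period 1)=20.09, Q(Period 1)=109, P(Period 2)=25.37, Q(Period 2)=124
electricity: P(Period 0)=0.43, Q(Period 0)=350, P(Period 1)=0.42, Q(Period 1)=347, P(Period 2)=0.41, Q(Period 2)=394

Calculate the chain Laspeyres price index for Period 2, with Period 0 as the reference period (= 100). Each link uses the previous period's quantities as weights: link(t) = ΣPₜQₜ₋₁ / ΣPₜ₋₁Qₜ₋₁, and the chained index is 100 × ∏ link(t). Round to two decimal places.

Link Period 0→Period 1:
ΣP(Period 1)Q(Period 0) = 1.19×398 + 6.16×33 + 20.09×108 + 0.42×350 = 473.62 + 203.28 + 2169.72 + 147 = 2993.62
ΣP(Period 0)Q(Period 0) = 1.28×398 + 5.26×33 + 16.69×108 + 0.43×350 = 509.44 + 173.58 + 1802.52 + 150.5 = 2636.04
link = 2993.62/2636.04 = 1.135650
Link Period 1→Period 2:
ΣP(Period 2)Q(Period 1) = 1.10×410 + 6.46×40 + 25.37×109 + 0.41×347 = 451 + 258.4 + 2765.33 + 142.27 = 3617
ΣP(Period 1)Q(Period 1) = 1.19×410 + 6.16×40 + 20.09×109 + 0.42×347 = 487.9 + 246.4 + 2189.81 + 145.74 = 3069.85
link = 3617/3069.85 = 1.178233
Chained index = 100 × 1.135650 × 1.178233 = 133.8061

133.81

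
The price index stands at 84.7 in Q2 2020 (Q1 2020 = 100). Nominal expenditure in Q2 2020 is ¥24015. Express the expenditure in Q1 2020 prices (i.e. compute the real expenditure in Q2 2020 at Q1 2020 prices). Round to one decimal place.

28353.0

Real = Nominal ÷ (Index/100) = 24015 ÷ (84.7/100)
     = 24015 ÷ 0.847 = 28353.0106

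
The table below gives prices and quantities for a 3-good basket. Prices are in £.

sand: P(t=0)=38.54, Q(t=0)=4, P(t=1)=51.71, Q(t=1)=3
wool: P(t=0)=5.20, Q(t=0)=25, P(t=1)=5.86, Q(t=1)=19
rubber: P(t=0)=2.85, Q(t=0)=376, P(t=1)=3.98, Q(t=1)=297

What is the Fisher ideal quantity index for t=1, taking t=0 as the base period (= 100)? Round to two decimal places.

Laspeyres component (base-period weights):
ΣP(t=0)Q(t=1) = 38.54×3 + 5.20×19 + 2.85×297 = 115.62 + 98.8 + 846.45 = 1060.87
ΣP(t=0)Q(t=0) = 38.54×4 + 5.20×25 + 2.85×376 = 154.16 + 130 + 1071.6 = 1355.76
L = 1060.87 / 1355.76 × 100 = 78.2491
Paasche component (current-period weights):
ΣP(t=1)Q(t=1) = 51.71×3 + 5.86×19 + 3.98×297 = 155.13 + 111.34 + 1182.06 = 1448.53
ΣP(t=1)Q(t=0) = 51.71×4 + 5.86×25 + 3.98×376 = 206.84 + 146.5 + 1496.48 = 1849.82
P = 1448.53 / 1849.82 × 100 = 78.3065
Fisher = √(L × P) = √(78.2491 × 78.3065) = 78.2778

78.28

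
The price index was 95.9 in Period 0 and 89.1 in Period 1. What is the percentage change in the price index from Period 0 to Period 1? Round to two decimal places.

-7.09%

Change = (89.1 − 95.9) / 95.9 × 100
       = -6.8 / 95.9 × 100 = -7.0907%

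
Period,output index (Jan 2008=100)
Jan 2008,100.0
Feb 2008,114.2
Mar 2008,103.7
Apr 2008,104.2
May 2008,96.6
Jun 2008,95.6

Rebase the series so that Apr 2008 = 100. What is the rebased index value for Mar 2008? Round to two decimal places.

99.52

Rebased(Mar 2008) = 103.7 / 104.2 × 100 = 99.5202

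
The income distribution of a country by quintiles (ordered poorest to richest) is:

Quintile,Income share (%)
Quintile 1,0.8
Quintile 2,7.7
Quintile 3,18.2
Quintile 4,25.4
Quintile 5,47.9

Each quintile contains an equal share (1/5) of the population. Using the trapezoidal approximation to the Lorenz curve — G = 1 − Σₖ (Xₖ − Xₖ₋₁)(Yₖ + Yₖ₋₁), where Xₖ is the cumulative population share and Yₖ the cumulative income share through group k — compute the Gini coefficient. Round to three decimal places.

Cumulative income shares Yₖ: 0.0080, 0.0850, 0.2670, 0.5210, 1.0000
Σ (Xₖ−Xₖ₋₁)(Yₖ+Yₖ₋₁) = (1/5)(0.0080+0.0000) + (1/5)(0.0850+0.0080) + (1/5)(0.2670+0.0850) + (1/5)(0.5210+0.2670) + (1/5)(1.0000+0.5210)
  = 0.0016 + 0.0186 + 0.0704 + 0.1576 + 0.3042 = 0.5524
G = 1 − 0.5524 = 0.4476

0.448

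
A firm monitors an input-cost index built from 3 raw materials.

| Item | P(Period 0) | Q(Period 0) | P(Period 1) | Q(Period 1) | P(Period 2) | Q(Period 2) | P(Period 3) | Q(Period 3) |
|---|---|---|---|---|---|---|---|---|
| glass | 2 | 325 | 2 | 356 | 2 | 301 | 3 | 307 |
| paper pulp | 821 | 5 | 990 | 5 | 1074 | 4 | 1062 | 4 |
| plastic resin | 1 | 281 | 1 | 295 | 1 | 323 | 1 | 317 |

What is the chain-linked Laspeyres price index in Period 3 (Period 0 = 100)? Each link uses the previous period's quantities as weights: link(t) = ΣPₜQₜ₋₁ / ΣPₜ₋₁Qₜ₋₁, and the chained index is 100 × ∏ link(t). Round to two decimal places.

Link Period 0→Period 1:
ΣP(Period 1)Q(Period 0) = 2×325 + 990×5 + 1×281 = 650 + 4950 + 281 = 5881
ΣP(Period 0)Q(Period 0) = 2×325 + 821×5 + 1×281 = 650 + 4105 + 281 = 5036
link = 5881/5036 = 1.167792
Link Period 1→Period 2:
ΣP(Period 2)Q(Period 1) = 2×356 + 1074×5 + 1×295 = 712 + 5370 + 295 = 6377
ΣP(Period 1)Q(Period 1) = 2×356 + 990×5 + 1×295 = 712 + 4950 + 295 = 5957
link = 6377/5957 = 1.070505
Link Period 2→Period 3:
ΣP(Period 3)Q(Period 2) = 3×301 + 1062×4 + 1×323 = 903 + 4248 + 323 = 5474
ΣP(Period 2)Q(Period 2) = 2×301 + 1074×4 + 1×323 = 602 + 4296 + 323 = 5221
link = 5474/5221 = 1.048458
Chained index = 100 × 1.167792 × 1.070505 × 1.048458 = 131.0706

131.07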